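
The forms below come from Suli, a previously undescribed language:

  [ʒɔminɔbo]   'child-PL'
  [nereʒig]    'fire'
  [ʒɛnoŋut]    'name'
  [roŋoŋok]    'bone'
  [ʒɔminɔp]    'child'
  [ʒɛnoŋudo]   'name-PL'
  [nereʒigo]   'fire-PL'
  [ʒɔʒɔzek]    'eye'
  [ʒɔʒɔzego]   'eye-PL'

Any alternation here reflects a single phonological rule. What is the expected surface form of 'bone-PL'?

'eye' shows [k] ~ [g] at the end of the stem ([ʒɔʒɔzek] vs [ʒɔʒɔzego]).
If /g/ were underlying and a rule turned it into [k] in isolation, 'fire' would also alternate; but it has [g] in both [nereʒig] and [nereʒigo].
Therefore /k/ is basic and [g] is derived by intervocalic voicing (voiceless stops become voiced between vowels).
From [roŋoŋok] the stem 'bone' is /roŋoŋok/; between vowels this yields [roŋoŋogo].

[roŋoŋogo]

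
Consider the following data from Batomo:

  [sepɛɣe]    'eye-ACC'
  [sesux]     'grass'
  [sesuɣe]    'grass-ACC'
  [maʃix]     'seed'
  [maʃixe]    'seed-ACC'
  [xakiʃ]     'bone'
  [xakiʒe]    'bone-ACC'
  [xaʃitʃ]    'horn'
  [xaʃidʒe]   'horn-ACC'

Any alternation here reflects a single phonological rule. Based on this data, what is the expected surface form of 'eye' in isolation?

[sepɛx]

'grass' shows [x] ~ [ɣ] at the end of the stem ([sesux] vs [sesuɣe]).
The stem 'seed' ([maʃix], [maʃixe]) shows [x] unchanged in both environments, so [x] cannot be basic with [ɣ] derived before the ACC suffix.
The alternation reflects word-final obstruent devoicing: voiced obstruents become voiceless word-finally. /ɣ/ is underlying.
The one attested form of 'eye', [sepɛɣe], shows underlying /sepɛɣ/. Applying the same rule word-finally gives [sepɛx].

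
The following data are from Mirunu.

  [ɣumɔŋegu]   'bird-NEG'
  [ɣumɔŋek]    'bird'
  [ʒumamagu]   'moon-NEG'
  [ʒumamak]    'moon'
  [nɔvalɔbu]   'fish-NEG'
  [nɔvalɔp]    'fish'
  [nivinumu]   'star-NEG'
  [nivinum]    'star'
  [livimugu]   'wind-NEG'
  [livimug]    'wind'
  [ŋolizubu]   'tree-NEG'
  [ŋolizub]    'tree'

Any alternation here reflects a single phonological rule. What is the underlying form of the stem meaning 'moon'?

/ʒumamak/

In [ʒumamagu] and [ʒumamak] the final segment of 'moon' alternates: [g] ~ [k].
Compare 'wind', with invariant [g] in [livimugu] and [livimug]: an analysis with underlying /g/ and a rule producing [k] in isolation would wrongly predict alternation here too.
The underlying segment must be /k/; voiceless stops become voiced between vowels, yielding [g] there.
Hence 'moon' is /ʒumamak/ underlyingly.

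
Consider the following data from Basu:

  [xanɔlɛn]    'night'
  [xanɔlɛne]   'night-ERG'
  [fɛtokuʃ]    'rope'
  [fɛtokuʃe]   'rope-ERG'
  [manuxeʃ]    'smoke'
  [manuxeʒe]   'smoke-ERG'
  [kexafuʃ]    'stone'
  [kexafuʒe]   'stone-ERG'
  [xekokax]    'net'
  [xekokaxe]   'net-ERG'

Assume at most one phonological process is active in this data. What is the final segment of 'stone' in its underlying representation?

In [kexafuʃ] and [kexafuʒe] the final segment of 'stone' alternates: [ʃ] ~ [ʒ].
The stem 'rope' ([fɛtokuʃ], [fɛtokuʃe]) shows [ʃ] unchanged in both environments, so [ʃ] cannot be basic with [ʒ] derived before the ERG suffix.
So /ʒ/ is underlying, and a rule of word-final obstruent devoicing — voiced obstruents become voiceless word-finally — gives [ʃ].

/ʒ/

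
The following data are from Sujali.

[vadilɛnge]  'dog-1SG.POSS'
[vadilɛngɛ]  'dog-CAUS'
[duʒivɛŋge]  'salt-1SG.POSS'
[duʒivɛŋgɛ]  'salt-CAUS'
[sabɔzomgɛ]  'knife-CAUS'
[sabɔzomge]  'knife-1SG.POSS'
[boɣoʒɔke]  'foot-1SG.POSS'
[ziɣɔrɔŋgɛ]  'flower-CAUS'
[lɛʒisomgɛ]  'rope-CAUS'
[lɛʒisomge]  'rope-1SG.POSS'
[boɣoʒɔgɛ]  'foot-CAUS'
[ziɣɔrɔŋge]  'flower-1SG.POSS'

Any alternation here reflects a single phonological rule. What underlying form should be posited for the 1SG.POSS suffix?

/-ke/

The 1SG.POSS morpheme has two allomorphs, [-ge] and [-ke].
By contrast the CAUS suffix keeps its initial [g] throughout — that segment must be underlying.
The 1SG.POSS suffix is therefore /-ke/ underlyingly, with post-nasal voicing: voiceless stops become voiced after a nasal.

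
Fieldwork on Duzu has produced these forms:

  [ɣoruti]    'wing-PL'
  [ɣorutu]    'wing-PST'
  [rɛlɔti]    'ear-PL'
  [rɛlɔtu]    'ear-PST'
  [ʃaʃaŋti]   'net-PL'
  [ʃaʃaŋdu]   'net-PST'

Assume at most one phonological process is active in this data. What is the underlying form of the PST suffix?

/-du/

The PST suffix surfaces as [-du] and [-tu], depending on the final segment of the stem.
The PL suffix, which begins with [t], is invariant after every stem; so [t] is not altered by any rule here.
The PST suffix is therefore /-du/ underlyingly, with post-vocalic devoicing: voiced stops become voiceless after a vowel.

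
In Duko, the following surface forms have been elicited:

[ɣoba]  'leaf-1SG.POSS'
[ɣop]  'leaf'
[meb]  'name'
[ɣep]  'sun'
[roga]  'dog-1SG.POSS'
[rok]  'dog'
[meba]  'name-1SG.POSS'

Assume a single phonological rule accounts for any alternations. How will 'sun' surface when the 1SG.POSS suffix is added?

'leaf' shows [b] ~ [p] at the end of the stem ([ɣoba] vs [ɣop]).
The stem 'name' ([meba], [meb]) shows [b] unchanged in both environments, so [b] cannot be basic with [p] derived in isolation.
Therefore /p/ is basic and [b] is derived by intervocalic voicing (voiceless stops become voiced between vowels).
From [ɣep] the stem 'sun' is /ɣep/; between vowels this yields [ɣeba].

[ɣeba]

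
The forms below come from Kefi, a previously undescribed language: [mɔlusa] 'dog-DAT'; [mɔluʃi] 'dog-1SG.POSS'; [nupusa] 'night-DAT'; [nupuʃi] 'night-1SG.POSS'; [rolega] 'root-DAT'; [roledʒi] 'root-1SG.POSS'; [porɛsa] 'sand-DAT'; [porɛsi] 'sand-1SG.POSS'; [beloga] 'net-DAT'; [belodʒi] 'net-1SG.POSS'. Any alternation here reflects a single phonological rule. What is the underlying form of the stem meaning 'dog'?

/mɔluʃ/

The root 'dog' surfaces as [mɔlusa] and [mɔluʃi], with a stem-final [s] ~ [ʃ] alternation.
Compare 'sand', with invariant [s] in [porɛsa] and [porɛsi]: an analysis with underlying /s/ and a rule producing [ʃ] before the 1SG.POSS suffix would wrongly predict alternation here too.
So /ʃ/ is underlying, and a rule of depalatalization — palato-alveolar /dʒ/ and /ʃ/ become [g] and [s] when no front vowel follows — gives [s].
Hence 'dog' is /mɔluʃ/ underlyingly.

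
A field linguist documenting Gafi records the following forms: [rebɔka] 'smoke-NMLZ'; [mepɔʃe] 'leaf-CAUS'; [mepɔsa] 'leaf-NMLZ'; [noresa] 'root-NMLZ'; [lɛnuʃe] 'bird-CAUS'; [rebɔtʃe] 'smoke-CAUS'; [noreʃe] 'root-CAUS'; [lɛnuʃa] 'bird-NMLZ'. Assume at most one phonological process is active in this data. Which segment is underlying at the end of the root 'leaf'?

/s/

'leaf' shows [ʃ] ~ [s] at the end of the stem ([mepɔʃe] vs [mepɔsa]).
Compare 'bird', with invariant [ʃ] in [lɛnuʃe] and [lɛnuʃa]: an analysis with underlying /ʃ/ and a rule producing [s] before the NMLZ suffix would wrongly predict alternation here too.
The underlying segment must be /s/; /k/ and /s/ become palato-alveolar [tʃ] and [ʃ] before a front vowel, yielding [ʃ] there.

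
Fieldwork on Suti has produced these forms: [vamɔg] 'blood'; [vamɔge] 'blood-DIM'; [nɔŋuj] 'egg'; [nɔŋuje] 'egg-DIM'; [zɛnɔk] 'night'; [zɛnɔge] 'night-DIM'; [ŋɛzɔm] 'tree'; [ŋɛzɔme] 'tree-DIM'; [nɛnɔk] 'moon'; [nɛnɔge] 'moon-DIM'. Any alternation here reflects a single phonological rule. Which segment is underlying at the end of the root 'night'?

In [zɛnɔk] and [zɛnɔge] the final segment of 'night' alternates: [k] ~ [g].
If /g/ were underlying and a rule turned it into [k] in isolation, 'blood' would also alternate; but it has [g] in both [vamɔg] and [vamɔge].
So /k/ is underlying, and a rule of intervocalic voicing — voiceless stops become voiced between vowels — gives [g].

/k/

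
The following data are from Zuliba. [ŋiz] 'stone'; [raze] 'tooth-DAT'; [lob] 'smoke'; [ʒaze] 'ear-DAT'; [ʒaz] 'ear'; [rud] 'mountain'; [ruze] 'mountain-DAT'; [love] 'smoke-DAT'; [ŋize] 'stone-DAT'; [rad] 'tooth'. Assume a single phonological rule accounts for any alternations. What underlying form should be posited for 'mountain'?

The root 'mountain' surfaces as [rud] and [ruze], with a stem-final [d] ~ [z] alternation.
If /z/ were underlying and a rule turned it into [d] in isolation, 'ear' would also alternate; but it has [z] in both [ʒaz] and [ʒaze].
Therefore /d/ is basic and [z] is derived by intervocalic spirantization (voiced stops become fricatives between vowels).

/rud/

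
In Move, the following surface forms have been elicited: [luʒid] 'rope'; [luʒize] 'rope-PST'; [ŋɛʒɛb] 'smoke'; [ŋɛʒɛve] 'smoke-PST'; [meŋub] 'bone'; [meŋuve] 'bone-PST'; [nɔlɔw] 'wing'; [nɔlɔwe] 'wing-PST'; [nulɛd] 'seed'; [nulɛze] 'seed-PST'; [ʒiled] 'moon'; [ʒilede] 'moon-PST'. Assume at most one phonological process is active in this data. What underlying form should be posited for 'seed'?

The stem for 'seed' ends in [d] in [nulɛd] but [z] in [nulɛze].
If /d/ were underlying and a rule turned it into [z] before the PST suffix, 'moon' would also alternate; but it has [d] in both [ʒiled] and [ʒilede].
So /z/ is underlying, and a rule of word-final hardening — voiced fricatives become stops word-finally — gives [d].
The underlying form of 'seed' is therefore /nulɛz/.

/nulɛz/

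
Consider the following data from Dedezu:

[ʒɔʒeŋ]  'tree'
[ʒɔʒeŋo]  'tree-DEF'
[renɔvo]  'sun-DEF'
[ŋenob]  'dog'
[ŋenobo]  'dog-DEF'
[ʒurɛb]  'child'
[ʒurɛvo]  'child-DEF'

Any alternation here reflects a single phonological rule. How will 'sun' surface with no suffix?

In [ʒurɛb] and [ʒurɛvo] the final segment of 'child' alternates: [b] ~ [v].
The stem 'dog' ([ŋenob], [ŋenobo]) shows [b] unchanged in both environments, so [b] cannot be basic with [v] derived before the DEF suffix.
So /v/ is underlying, and a rule of word-final hardening — voiced fricatives become stops word-finally — gives [b].
The one attested form of 'sun', [renɔvo], shows underlying /renɔv/. Applying the same rule word-finally gives [renɔb].

[renɔb]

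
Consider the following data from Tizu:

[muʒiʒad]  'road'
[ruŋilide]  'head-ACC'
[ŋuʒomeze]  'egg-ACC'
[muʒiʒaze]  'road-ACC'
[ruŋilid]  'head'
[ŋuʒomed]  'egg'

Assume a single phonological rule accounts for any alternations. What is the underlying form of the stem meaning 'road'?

/muʒiʒaz/

The stem for 'road' ends in [z] in [muʒiʒaze] but [d] in [muʒiʒad].
The stem 'head' ([ruŋilide], [ruŋilid]) shows [d] unchanged in both environments, so [d] cannot be basic with [z] derived before the ACC suffix.
The underlying segment must be /z/; voiced fricatives become stops word-finally, yielding [d] there.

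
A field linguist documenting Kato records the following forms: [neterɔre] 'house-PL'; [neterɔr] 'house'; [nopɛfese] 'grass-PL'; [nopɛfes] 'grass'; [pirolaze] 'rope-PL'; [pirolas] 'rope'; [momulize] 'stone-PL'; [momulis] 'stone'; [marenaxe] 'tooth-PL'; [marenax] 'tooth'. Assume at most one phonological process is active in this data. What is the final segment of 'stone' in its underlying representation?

/z/

In [momulize] and [momulis] the final segment of 'stone' alternates: [z] ~ [s].
Compare 'grass', with invariant [s] in [nopɛfese] and [nopɛfes]: an analysis with underlying /s/ and a rule producing [z] before the PL suffix would wrongly predict alternation here too.
So /z/ is underlying, and a rule of word-final obstruent devoicing — voiced obstruents become voiceless word-finally — gives [s].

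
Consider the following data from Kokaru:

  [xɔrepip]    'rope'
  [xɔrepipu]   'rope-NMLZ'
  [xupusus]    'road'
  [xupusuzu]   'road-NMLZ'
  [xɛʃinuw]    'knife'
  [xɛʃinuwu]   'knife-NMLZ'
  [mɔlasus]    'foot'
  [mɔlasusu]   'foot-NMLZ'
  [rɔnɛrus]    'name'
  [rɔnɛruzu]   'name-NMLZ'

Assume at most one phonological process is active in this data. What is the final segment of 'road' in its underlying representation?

/z/

The root 'road' surfaces as [xupusus] and [xupusuzu], with a stem-final [s] ~ [z] alternation.
The stem 'foot' ([mɔlasus], [mɔlasusu]) shows [s] unchanged in both environments, so [s] cannot be basic with [z] derived before the NMLZ suffix.
The alternation reflects word-final obstruent devoicing: voiced obstruents become voiceless word-finally. /z/ is underlying.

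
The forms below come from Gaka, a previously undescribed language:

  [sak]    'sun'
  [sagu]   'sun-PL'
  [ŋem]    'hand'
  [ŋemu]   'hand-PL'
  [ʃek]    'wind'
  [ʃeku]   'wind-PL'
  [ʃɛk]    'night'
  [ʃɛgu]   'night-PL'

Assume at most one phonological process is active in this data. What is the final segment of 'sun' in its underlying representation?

In [sak] and [sagu] the final segment of 'sun' alternates: [k] ~ [g].
If /k/ were underlying and a rule turned it into [g] before the PL suffix, 'wind' would also alternate; but it has [k] in both [ʃek] and [ʃeku].
Therefore /g/ is basic and [k] is derived by word-final obstruent devoicing (voiced obstruents become voiceless word-finally).

/g/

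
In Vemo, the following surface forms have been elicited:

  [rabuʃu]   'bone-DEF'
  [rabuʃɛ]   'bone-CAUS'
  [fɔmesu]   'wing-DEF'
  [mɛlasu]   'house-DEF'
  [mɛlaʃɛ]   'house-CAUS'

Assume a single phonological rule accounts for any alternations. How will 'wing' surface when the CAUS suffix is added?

The stem for 'house' ends in [s] in [mɛlasu] but [ʃ] in [mɛlaʃɛ].
The stem 'bone' ([rabuʃu], [rabuʃɛ]) shows [ʃ] unchanged in both environments, so [ʃ] cannot be basic with [s] derived before the DEF suffix.
The underlying segment must be /s/; /s/ becomes palato-alveolar [ʃ] before a front vowel, yielding [ʃ] there.
The one attested form of 'wing', [fɔmesu], shows underlying /fɔmes/. Applying the same rule before a front vowel gives [fɔmeʃɛ].

[fɔmeʃɛ]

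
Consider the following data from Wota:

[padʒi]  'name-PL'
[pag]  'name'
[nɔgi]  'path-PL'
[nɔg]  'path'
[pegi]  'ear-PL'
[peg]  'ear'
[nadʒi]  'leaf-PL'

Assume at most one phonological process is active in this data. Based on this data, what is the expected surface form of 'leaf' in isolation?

[nag]

'name' shows [dʒ] ~ [g] at the end of the stem ([padʒi] vs [pag]).
Compare 'ear', with invariant [g] in [pegi] and [peg]: an analysis with underlying /g/ and a rule producing [dʒ] before the PL suffix would wrongly predict alternation here too.
The underlying segment must be /dʒ/; palato-alveolar /dʒ/ becomes [g] when no front vowel follows, yielding [g] there.
The one attested form of 'leaf', [nadʒi], shows underlying /nadʒ/. Applying the same rule when no front vowel follows gives [nag].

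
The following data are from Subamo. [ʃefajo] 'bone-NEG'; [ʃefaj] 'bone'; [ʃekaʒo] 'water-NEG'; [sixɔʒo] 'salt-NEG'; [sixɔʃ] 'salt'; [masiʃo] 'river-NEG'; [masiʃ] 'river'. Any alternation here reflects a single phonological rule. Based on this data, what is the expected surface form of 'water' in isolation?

The root 'salt' surfaces as [sixɔʒo] and [sixɔʃ], with a stem-final [ʒ] ~ [ʃ] alternation.
If /ʃ/ were underlying and a rule turned it into [ʒ] before the NEG suffix, 'river' would also alternate; but it has [ʃ] in both [masiʃo] and [masiʃ].
The alternation reflects word-final obstruent devoicing: voiced obstruents become voiceless word-finally. /ʒ/ is underlying.
From [ʃekaʒo] the stem 'water' is /ʃekaʒ/; word-finally this yields [ʃekaʃ].

[ʃekaʃ]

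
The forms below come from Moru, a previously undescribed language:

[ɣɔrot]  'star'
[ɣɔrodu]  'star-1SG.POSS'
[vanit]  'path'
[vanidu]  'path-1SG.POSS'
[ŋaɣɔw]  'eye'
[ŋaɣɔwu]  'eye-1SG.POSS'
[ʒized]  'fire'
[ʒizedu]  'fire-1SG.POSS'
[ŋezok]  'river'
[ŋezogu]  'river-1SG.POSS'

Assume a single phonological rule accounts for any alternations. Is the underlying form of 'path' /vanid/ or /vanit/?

The root 'path' surfaces as [vanit] and [vanidu], with a stem-final [t] ~ [d] alternation.
But 'fire' keeps [d] in both environments ([ʒized], [ʒizedu]), so there is no rule changing /d/ to [t] in isolation.
The underlying segment must be /t/; voiceless stops become voiced between vowels, yielding [d] there.

/vanit/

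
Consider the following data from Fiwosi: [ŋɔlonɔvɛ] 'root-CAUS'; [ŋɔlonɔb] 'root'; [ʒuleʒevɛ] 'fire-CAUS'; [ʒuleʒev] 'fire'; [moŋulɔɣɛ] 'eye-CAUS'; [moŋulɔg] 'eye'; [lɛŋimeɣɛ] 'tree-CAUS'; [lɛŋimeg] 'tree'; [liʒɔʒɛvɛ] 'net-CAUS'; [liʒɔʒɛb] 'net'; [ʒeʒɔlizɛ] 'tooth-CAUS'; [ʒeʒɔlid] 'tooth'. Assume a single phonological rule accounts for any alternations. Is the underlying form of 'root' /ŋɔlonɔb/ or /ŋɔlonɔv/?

/ŋɔlonɔb/

In [ŋɔlonɔvɛ] and [ŋɔlonɔb] the final segment of 'root' alternates: [v] ~ [b].
Compare 'fire', with invariant [v] in [ʒuleʒevɛ] and [ʒuleʒev]: an analysis with underlying /v/ and a rule producing [b] in isolation would wrongly predict alternation here too.
The alternation reflects intervocalic spirantization: voiced stops become fricatives between vowels. /b/ is underlying.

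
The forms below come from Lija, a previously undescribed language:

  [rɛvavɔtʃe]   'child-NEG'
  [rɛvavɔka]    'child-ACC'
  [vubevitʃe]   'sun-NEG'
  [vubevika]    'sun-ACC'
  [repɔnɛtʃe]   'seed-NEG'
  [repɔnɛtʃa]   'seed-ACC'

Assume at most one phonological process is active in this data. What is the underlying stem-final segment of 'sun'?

/k/

'sun' shows [tʃ] ~ [k] at the end of the stem ([vubevitʃe] vs [vubevika]).
The stem 'seed' ([repɔnɛtʃe], [repɔnɛtʃa]) shows [tʃ] unchanged in both environments, so [tʃ] cannot be basic with [k] derived before the ACC suffix.
The alternation reflects palatalization before a front vowel: /k/ becomes palato-alveolar [tʃ] before a front vowel. /k/ is underlying.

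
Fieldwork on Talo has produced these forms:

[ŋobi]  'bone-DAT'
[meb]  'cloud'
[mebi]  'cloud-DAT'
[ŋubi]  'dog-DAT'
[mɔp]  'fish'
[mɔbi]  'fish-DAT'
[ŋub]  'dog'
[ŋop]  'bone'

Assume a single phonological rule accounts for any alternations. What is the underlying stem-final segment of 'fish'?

'fish' shows [b] ~ [p] at the end of the stem ([mɔbi] vs [mɔp]).
If /b/ were underlying and a rule turned it into [p] in isolation, 'dog' would also alternate; but it has [b] in both [ŋubi] and [ŋub].
The underlying segment must be /p/; voiceless stops become voiced between vowels, yielding [b] there.

/p/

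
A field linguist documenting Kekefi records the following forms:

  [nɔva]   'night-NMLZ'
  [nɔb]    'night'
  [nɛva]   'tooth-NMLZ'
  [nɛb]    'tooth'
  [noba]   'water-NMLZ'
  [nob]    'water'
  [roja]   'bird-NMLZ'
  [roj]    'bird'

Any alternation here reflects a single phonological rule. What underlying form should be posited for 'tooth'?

'tooth' shows [v] ~ [b] at the end of the stem ([nɛva] vs [nɛb]).
But 'water' keeps [b] in both environments ([noba], [nob]), so there is no rule changing /b/ to [v] before the NMLZ suffix.
The underlying segment must be /v/; voiced fricatives become stops word-finally, yielding [b] there.

/nɛv/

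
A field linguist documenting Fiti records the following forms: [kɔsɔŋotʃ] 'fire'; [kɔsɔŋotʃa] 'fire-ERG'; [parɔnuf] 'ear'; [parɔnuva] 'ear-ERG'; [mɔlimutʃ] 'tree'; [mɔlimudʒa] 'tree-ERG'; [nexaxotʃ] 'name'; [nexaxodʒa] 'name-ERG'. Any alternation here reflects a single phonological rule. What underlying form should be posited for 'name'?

'name' shows [tʃ] ~ [dʒ] at the end of the stem ([nexaxotʃ] vs [nexaxodʒa]).
If /tʃ/ were underlying and a rule turned it into [dʒ] before the ERG suffix, 'fire' would also alternate; but it has [tʃ] in both [kɔsɔŋotʃ] and [kɔsɔŋotʃa].
So /dʒ/ is underlying, and a rule of word-final obstruent devoicing — voiced obstruents become voiceless word-finally — gives [tʃ].

/nexaxodʒ/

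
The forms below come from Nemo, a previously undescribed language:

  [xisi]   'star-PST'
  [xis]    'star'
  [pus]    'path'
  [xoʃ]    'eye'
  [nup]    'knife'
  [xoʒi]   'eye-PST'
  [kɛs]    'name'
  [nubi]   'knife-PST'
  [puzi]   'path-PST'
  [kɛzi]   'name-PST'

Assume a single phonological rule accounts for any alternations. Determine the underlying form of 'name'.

/kɛz/

In [kɛzi] and [kɛs] the final segment of 'name' alternates: [z] ~ [s].
Compare 'star', with invariant [s] in [xisi] and [xis]: an analysis with underlying /s/ and a rule producing [z] before the PST suffix would wrongly predict alternation here too.
So /z/ is underlying, and a rule of word-final obstruent devoicing — voiced obstruents become voiceless word-finally — gives [s].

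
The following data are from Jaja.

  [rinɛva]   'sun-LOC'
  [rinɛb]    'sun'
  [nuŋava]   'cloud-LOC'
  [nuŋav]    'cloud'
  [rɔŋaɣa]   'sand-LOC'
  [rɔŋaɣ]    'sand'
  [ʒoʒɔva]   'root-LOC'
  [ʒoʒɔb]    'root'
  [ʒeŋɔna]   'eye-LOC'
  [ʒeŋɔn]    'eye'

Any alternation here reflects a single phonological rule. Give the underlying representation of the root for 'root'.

/ʒoʒɔb/

'root' shows [v] ~ [b] at the end of the stem ([ʒoʒɔva] vs [ʒoʒɔb]).
If /v/ were underlying and a rule turned it into [b] in isolation, 'cloud' would also alternate; but it has [v] in both [nuŋava] and [nuŋav].
Therefore /b/ is basic and [v] is derived by intervocalic spirantization (voiced stops become fricatives between vowels).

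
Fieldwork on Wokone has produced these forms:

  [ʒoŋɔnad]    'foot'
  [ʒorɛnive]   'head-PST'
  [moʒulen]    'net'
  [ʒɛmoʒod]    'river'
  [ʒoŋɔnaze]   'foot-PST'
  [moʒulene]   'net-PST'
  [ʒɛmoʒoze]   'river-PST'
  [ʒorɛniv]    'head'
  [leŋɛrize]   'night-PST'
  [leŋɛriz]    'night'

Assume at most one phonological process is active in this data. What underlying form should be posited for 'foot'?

/ʒoŋɔnad/

'foot' shows [d] ~ [z] at the end of the stem ([ʒoŋɔnad] vs [ʒoŋɔnaze]).
If /z/ were underlying and a rule turned it into [d] in isolation, 'night' would also alternate; but it has [z] in both [leŋɛriz] and [leŋɛrize].
Therefore /d/ is basic and [z] is derived by intervocalic spirantization (voiced stops become fricatives between vowels).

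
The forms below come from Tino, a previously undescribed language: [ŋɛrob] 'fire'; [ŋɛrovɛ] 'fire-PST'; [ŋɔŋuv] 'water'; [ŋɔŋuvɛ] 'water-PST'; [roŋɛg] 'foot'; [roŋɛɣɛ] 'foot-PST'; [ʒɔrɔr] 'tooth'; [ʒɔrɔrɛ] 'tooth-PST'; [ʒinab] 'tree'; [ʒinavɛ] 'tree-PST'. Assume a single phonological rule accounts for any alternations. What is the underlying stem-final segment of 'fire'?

/b/

The root 'fire' surfaces as [ŋɛrob] and [ŋɛrovɛ], with a stem-final [b] ~ [v] alternation.
If /v/ were underlying and a rule turned it into [b] in isolation, 'water' would also alternate; but it has [v] in both [ŋɔŋuv] and [ŋɔŋuvɛ].
The alternation reflects intervocalic spirantization: voiced stops become fricatives between vowels. /b/ is underlying.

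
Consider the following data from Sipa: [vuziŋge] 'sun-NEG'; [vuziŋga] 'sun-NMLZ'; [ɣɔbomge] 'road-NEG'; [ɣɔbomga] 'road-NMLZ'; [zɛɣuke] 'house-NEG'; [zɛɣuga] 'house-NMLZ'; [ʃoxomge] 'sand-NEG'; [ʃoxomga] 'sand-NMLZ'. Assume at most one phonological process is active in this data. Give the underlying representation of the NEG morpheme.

The NEG morpheme has two allomorphs, [-ge] and [-ke].
The NMLZ suffix, which begins with [g], is invariant after every stem; so [g] is not altered by any rule here.
So the underlying form is /-ke/, and voiceless stops become voiced after a nasal.

/-ke/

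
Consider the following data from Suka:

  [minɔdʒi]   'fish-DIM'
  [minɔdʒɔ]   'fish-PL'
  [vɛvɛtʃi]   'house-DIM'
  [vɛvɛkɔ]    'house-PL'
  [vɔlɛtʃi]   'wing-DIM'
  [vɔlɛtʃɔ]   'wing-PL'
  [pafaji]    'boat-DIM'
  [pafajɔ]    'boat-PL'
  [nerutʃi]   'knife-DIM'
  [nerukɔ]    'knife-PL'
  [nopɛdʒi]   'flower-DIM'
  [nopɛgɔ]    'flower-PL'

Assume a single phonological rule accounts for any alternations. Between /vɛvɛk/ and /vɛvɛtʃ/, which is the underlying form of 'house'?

'house' shows [tʃ] ~ [k] at the end of the stem ([vɛvɛtʃi] vs [vɛvɛkɔ]).
Compare 'wing', with invariant [tʃ] in [vɔlɛtʃi] and [vɔlɛtʃɔ]: an analysis with underlying /tʃ/ and a rule producing [k] before the PL suffix would wrongly predict alternation here too.
Therefore /k/ is basic and [tʃ] is derived by palatalization before a front vowel (/k/ and /g/ become palato-alveolar [tʃ] and [dʒ] before a front vowel).

/vɛvɛk/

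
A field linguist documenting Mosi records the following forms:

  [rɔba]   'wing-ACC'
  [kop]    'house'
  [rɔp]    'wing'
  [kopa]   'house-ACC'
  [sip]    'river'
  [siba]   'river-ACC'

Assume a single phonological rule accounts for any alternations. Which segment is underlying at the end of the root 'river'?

'river' shows [p] ~ [b] at the end of the stem ([sip] vs [siba]).
Compare 'house', with invariant [p] in [kop] and [kopa]: an analysis with underlying /p/ and a rule producing [b] before the ACC suffix would wrongly predict alternation here too.
The alternation reflects word-final obstruent devoicing: voiced obstruents become voiceless word-finally. /b/ is underlying.

/b/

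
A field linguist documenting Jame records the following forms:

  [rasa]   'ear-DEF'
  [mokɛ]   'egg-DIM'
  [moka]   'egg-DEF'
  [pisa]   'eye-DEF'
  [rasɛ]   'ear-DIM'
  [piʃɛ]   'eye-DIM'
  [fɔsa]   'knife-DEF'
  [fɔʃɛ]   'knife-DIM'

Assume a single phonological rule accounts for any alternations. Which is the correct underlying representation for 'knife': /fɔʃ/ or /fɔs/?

/fɔʃ/

In [fɔʃɛ] and [fɔsa] the final segment of 'knife' alternates: [ʃ] ~ [s].
The stem 'ear' ([rasɛ], [rasa]) shows [s] unchanged in both environments, so [s] cannot be basic with [ʃ] derived before the DIM suffix.
The alternation reflects depalatalization: palato-alveolar /ʃ/ becomes [s] when no front vowel follows. /ʃ/ is underlying.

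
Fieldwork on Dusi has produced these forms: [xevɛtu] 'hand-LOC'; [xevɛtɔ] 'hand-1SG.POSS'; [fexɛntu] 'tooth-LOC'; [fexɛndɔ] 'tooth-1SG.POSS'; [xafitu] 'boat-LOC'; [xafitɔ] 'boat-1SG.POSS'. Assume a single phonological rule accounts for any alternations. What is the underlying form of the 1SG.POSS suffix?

The 1SG.POSS suffix surfaces as [-dɔ] and [-tɔ], depending on the final segment of the stem.
By contrast the LOC suffix keeps its initial [t] throughout — that segment must be underlying.
The 1SG.POSS suffix is therefore /-dɔ/ underlyingly, with post-vocalic devoicing: voiced stops become voiceless after a vowel.

/-dɔ/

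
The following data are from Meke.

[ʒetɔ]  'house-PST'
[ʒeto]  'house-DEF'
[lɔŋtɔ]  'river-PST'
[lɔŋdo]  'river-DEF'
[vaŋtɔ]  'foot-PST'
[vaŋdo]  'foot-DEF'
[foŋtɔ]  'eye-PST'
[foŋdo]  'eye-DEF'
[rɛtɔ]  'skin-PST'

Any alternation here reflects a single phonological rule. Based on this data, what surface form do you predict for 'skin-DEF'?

[rɛto]

The DEF suffix surfaces as [-do] and [-to], depending on the final segment of the stem.
The PST suffix, which begins with [t], is invariant after every stem; so [t] is not altered by any rule here.
The DEF suffix is therefore /-do/ underlyingly, with post-vocalic devoicing: voiced stops become voiceless after a vowel.
After 'skin', which ends in a vowel, the suffix surfaces as [-to], giving [rɛto].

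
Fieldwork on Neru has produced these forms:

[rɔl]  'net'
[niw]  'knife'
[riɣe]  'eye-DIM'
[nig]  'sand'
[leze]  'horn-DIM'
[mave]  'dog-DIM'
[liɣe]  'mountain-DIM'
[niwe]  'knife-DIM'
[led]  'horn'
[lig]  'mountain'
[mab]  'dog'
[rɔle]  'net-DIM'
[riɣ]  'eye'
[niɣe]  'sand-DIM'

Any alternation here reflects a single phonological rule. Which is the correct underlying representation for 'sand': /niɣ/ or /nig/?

'sand' shows [g] ~ [ɣ] at the end of the stem ([nig] vs [niɣe]).
But 'eye' keeps [ɣ] in both environments ([riɣ], [riɣe]), so there is no rule changing /ɣ/ to [g] in isolation.
The underlying segment must be /g/; voiced stops become fricatives between vowels, yielding [ɣ] there.

/nig/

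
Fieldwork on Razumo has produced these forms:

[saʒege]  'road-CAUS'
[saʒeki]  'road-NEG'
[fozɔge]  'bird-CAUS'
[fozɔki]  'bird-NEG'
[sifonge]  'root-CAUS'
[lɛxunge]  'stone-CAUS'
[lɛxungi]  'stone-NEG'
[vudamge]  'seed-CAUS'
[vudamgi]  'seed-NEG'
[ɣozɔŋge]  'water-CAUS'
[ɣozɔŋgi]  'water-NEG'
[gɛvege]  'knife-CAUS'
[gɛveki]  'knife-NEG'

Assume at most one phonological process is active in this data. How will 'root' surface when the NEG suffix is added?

The NEG suffix surfaces as [-gi] and [-ki], depending on the final segment of the stem.
The CAUS suffix, which begins with [g], is invariant after every stem; so [g] is not altered by any rule here.
So the underlying form is /-ki/, and voiceless stops become voiced after a nasal.
After 'root', which ends in a nasal, the suffix surfaces as [-gi], giving [sifongi].

[sifongi]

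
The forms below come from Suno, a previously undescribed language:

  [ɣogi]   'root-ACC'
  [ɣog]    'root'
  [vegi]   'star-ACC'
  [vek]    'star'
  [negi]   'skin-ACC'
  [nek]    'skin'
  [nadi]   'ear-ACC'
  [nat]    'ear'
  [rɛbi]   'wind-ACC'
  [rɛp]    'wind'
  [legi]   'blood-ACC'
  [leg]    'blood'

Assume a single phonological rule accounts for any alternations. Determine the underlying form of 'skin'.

/nek/

In [negi] and [nek] the final segment of 'skin' alternates: [g] ~ [k].
But 'blood' keeps [g] in both environments ([legi], [leg]), so there is no rule changing /g/ to [k] in isolation.
Therefore /k/ is basic and [g] is derived by intervocalic voicing (voiceless stops become voiced between vowels).
The underlying form of 'skin' is therefore /nek/.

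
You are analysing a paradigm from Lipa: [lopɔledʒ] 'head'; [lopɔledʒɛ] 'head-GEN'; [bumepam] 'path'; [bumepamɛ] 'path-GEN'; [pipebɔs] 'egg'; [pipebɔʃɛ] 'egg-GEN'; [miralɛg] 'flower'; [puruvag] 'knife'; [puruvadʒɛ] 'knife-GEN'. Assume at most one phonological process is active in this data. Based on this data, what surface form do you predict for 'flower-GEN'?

[miralɛdʒɛ]

The stem for 'knife' ends in [g] in [puruvag] but [dʒ] in [puruvadʒɛ].
But 'head' keeps [dʒ] in both environments ([lopɔledʒ], [lopɔledʒɛ]), so there is no rule changing /dʒ/ to [g] in isolation.
So /g/ is underlying, and a rule of palatalization before a front vowel — /g/ and /s/ become palato-alveolar [dʒ] and [ʃ] before a front vowel — gives [dʒ].
From [miralɛg] the stem 'flower' is /miralɛg/; before a front vowel this yields [miralɛdʒɛ].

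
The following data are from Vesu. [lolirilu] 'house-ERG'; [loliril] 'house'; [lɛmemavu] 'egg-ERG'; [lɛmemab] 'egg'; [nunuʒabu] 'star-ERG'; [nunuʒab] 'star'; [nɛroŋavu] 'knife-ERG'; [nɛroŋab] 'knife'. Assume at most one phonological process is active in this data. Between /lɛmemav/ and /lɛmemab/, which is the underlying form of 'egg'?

/lɛmemav/

'egg' shows [v] ~ [b] at the end of the stem ([lɛmemavu] vs [lɛmemab]).
The stem 'star' ([nunuʒabu], [nunuʒab]) shows [b] unchanged in both environments, so [b] cannot be basic with [v] derived before the ERG suffix.
The alternation reflects word-final hardening: voiced fricatives become stops word-finally. /v/ is underlying.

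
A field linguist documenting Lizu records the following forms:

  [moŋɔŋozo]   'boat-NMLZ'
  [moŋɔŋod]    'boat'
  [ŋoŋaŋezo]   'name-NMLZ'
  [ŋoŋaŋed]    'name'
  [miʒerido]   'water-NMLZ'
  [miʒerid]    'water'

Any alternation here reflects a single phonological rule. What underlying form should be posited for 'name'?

The root 'name' surfaces as [ŋoŋaŋezo] and [ŋoŋaŋed], with a stem-final [z] ~ [d] alternation.
If /d/ were underlying and a rule turned it into [z] before the NMLZ suffix, 'water' would also alternate; but it has [d] in both [miʒerido] and [miʒerid].
So /z/ is underlying, and a rule of word-final hardening — voiced fricatives become stops word-finally — gives [d].

/ŋoŋaŋez/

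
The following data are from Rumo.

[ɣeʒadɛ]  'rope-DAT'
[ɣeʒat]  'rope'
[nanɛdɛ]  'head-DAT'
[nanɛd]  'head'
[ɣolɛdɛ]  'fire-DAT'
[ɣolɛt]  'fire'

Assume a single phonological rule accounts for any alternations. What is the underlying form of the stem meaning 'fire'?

The root 'fire' surfaces as [ɣolɛdɛ] and [ɣolɛt], with a stem-final [d] ~ [t] alternation.
Compare 'head', with invariant [d] in [nanɛdɛ] and [nanɛd]: an analysis with underlying /d/ and a rule producing [t] in isolation would wrongly predict alternation here too.
The alternation reflects intervocalic voicing: voiceless stops become voiced between vowels. /t/ is underlying.
Hence 'fire' is /ɣolɛt/ underlyingly.

/ɣolɛt/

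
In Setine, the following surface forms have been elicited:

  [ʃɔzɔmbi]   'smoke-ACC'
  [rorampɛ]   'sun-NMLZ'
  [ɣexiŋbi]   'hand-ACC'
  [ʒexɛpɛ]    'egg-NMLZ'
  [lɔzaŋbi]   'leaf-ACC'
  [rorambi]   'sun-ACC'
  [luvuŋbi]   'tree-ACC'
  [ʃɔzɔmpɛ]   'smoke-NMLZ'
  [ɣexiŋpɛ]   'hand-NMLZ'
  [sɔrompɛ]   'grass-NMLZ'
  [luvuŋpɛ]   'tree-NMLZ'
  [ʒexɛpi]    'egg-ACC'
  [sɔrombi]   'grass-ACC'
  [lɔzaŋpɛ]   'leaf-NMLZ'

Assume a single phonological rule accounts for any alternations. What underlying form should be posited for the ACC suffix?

The ACC suffix surfaces as [-bi] and [-pi], depending on the final segment of the stem.
The NMLZ suffix, which begins with [p], is invariant after every stem; so [p] is not altered by any rule here.
The ACC suffix is therefore /-bi/ underlyingly, with post-vocalic devoicing: voiced stops become voiceless after a vowel.

/-bi/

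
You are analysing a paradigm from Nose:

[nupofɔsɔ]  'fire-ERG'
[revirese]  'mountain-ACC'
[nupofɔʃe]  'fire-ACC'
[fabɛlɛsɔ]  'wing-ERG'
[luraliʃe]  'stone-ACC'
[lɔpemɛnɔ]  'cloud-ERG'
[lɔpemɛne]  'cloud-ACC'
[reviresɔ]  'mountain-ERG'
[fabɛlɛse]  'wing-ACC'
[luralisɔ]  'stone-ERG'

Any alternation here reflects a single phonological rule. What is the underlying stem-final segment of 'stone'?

/ʃ/

'stone' shows [ʃ] ~ [s] at the end of the stem ([luraliʃe] vs [luralisɔ]).
The stem 'wing' ([fabɛlɛse], [fabɛlɛsɔ]) shows [s] unchanged in both environments, so [s] cannot be basic with [ʃ] derived before the ACC suffix.
So /ʃ/ is underlying, and a rule of depalatalization — palato-alveolar /ʃ/ becomes [s] when no front vowel follows — gives [s].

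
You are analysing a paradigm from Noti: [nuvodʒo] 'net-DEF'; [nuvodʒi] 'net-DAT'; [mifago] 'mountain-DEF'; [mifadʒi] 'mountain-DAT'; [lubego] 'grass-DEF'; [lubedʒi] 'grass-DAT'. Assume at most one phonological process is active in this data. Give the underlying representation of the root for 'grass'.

/lubeg/

'grass' shows [g] ~ [dʒ] at the end of the stem ([lubego] vs [lubedʒi]).
Compare 'net', with invariant [dʒ] in [nuvodʒo] and [nuvodʒi]: an analysis with underlying /dʒ/ and a rule producing [g] before the DEF suffix would wrongly predict alternation here too.
The underlying segment must be /g/; /g/ becomes palato-alveolar [dʒ] before a front vowel, yielding [dʒ] there.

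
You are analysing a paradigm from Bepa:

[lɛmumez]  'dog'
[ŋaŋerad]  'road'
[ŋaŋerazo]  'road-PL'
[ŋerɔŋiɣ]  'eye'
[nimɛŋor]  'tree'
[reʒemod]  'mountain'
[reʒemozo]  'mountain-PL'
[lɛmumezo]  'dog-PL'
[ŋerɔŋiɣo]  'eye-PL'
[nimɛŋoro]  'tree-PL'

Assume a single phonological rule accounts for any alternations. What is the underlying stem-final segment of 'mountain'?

The root 'mountain' surfaces as [reʒemozo] and [reʒemod], with a stem-final [z] ~ [d] alternation.
Compare 'dog', with invariant [z] in [lɛmumezo] and [lɛmumez]: an analysis with underlying /z/ and a rule producing [d] in isolation would wrongly predict alternation here too.
So /d/ is underlying, and a rule of intervocalic spirantization — voiced stops become fricatives between vowels — gives [z].

/d/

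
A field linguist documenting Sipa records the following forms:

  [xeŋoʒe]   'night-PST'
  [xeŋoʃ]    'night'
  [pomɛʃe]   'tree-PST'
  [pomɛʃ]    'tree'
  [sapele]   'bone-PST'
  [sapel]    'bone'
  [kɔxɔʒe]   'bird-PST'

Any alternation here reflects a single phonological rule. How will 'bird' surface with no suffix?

In [xeŋoʒe] and [xeŋoʃ] the final segment of 'night' alternates: [ʒ] ~ [ʃ].
But 'tree' keeps [ʃ] in both environments ([pomɛʃe], [pomɛʃ]), so there is no rule changing /ʃ/ to [ʒ] before the PST suffix.
The alternation reflects word-final obstruent devoicing: voiced obstruents become voiceless word-finally. /ʒ/ is underlying.
From [kɔxɔʒe] the stem 'bird' is /kɔxɔʒ/; word-finally this yields [kɔxɔʃ].

[kɔxɔʃ]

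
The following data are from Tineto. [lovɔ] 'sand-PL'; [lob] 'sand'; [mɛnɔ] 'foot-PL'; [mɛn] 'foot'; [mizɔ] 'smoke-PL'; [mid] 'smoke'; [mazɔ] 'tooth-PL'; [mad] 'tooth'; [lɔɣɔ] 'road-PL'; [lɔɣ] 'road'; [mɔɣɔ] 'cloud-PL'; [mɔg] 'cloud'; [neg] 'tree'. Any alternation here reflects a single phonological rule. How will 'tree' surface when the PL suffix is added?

[neɣɔ]

'cloud' shows [ɣ] ~ [g] at the end of the stem ([mɔɣɔ] vs [mɔg]).
The stem 'road' ([lɔɣɔ], [lɔɣ]) shows [ɣ] unchanged in both environments, so [ɣ] cannot be basic with [g] derived in isolation.
The alternation reflects intervocalic spirantization: voiced stops become fricatives between vowels. /g/ is underlying.
The one attested form of 'tree', [neg], shows underlying /neg/. Applying the same rule between vowels gives [neɣɔ].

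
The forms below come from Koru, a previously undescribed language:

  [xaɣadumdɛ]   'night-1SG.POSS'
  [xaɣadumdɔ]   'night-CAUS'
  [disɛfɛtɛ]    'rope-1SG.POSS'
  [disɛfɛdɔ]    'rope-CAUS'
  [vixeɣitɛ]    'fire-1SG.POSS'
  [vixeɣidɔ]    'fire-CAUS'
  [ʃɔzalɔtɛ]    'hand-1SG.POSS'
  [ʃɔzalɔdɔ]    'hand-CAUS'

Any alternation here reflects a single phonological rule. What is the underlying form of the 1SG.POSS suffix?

The 1SG.POSS morpheme has two allomorphs, [-dɛ] and [-tɛ].
By contrast the CAUS suffix keeps its initial [d] throughout — that segment must be underlying.
So the underlying form is /-tɛ/, and voiceless stops become voiced after a nasal.

/-tɛ/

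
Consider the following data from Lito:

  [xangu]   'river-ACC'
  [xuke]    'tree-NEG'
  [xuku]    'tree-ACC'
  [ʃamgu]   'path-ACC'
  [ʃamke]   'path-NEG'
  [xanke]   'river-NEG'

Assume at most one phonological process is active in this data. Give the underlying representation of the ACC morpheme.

The ACC morpheme has two allomorphs, [-gu] and [-ku].
By contrast the NEG suffix keeps its initial [k] throughout — that segment must be underlying.
The ACC suffix is therefore /-gu/ underlyingly, with post-vocalic devoicing: voiced stops become voiceless after a vowel.

/-gu/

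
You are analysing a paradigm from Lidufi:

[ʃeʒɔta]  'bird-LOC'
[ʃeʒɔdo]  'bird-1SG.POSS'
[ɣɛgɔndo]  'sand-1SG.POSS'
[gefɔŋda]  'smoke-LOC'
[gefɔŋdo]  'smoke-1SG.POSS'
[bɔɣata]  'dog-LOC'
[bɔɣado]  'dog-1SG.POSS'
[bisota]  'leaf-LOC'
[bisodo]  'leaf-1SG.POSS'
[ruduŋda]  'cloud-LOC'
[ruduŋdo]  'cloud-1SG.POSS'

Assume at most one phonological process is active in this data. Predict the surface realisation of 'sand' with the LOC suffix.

[ɣɛgɔnda]

The LOC suffix surfaces as [-da] and [-ta], depending on the final segment of the stem.
The 1SG.POSS suffix, which begins with [d], is invariant after every stem; so [d] is not altered by any rule here.
So the underlying form is /-ta/, and voiceless stops become voiced after a nasal.
After 'sand', which ends in a nasal, the suffix surfaces as [-da], giving [ɣɛgɔnda].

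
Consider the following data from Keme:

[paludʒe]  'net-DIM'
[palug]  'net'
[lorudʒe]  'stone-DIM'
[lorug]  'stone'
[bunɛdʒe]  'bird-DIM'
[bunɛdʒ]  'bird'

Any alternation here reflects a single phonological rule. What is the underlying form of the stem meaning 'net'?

The stem for 'net' ends in [dʒ] in [paludʒe] but [g] in [palug].
If /dʒ/ were underlying and a rule turned it into [g] in isolation, 'bird' would also alternate; but it has [dʒ] in both [bunɛdʒe] and [bunɛdʒ].
Therefore /g/ is basic and [dʒ] is derived by palatalization before a front vowel (/g/ becomes palato-alveolar [dʒ] before a front vowel).

/palug/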